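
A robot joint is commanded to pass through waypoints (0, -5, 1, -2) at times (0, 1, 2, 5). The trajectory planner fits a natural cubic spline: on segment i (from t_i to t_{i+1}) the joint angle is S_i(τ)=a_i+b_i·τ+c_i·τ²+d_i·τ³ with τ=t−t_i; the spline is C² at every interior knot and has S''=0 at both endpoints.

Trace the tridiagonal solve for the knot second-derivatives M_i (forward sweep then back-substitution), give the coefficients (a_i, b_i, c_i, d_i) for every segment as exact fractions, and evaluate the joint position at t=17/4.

  seg 0: a=0 b=-250/31 c=0 d=95/31
  seg 1: a=-5 b=35/31 c=285/31 d=-134/31
  seg 2: a=1 b=203/31 c=-117/31 d=13/31
S(17/4) = 2785/1984

Δ: Δ0=-5, Δ1=6, Δ2=-1
row 1: diag=4, rhs=66; c'=1/4, d'=33/2
row 2: denom=8−1·1/4=31/4; d'=(-42−1·33/2)/(31/4)=-234/31
back: M2=-234/31
back: M1=33/2−1/4·-234/31=570/31
M: M0=0, M1=570/31, M2=-234/31, M3=0
seg 0: a=0, c=M0/2=0, d=(M1−M0)/(6·1)=95/31, b=Δ0−h0·(2M0+M1)/6=-250/31
seg 1: a=-5, c=M1/2=285/31, d=(M2−M1)/(6·1)=-134/31, b=Δ1−h1·(2M1+M2)/6=35/31
seg 2: a=1, c=M2/2=-117/31, d=(M3−M2)/(6·3)=13/31, b=Δ2−h2·(2M2+M3)/6=203/31
t_q=17/4 → seg 2, τ=9/4; S=1+203/31·τ+-117/31·τ²+13/31·τ³=2785/1984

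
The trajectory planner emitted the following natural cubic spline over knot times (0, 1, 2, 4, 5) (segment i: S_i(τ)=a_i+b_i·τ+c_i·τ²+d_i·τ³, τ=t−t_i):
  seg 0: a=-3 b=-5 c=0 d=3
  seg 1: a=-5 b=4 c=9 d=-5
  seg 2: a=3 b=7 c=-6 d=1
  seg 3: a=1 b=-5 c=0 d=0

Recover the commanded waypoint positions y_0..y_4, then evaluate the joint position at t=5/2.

y_0 = S_0(0) = a_0 = -3
y_1 = S_1(0) = a_1 = -5
y_2 = S_2(0) = a_2 = 3
y_3 = S_3(0) = a_3 = 1
y_4 = S_3(1) = -4
t_q=5/2 is in segment 2 (τ=1/2); S_2(τ)=41/8

y_0=-3 y_1=-5 y_2=3 y_3=1 y_4=-4
S(5/2) = 41/8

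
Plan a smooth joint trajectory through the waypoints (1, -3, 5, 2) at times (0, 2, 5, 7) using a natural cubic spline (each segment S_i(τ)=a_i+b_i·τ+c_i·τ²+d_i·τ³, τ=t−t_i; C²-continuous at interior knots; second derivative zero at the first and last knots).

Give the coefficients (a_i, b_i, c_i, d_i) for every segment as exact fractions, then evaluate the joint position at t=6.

Δ: Δ0=-2, Δ1=8/3, Δ2=-3/2
row 1: diag=10, rhs=28; c'=3/10, d'=14/5
row 2: denom=10−3·3/10=91/10; d'=(-25−3·14/5)/(91/10)=-334/91
back: M2=-334/91
back: M1=14/5−3/10·-334/91=355/91
M: M0=0, M1=355/91, M2=-334/91, M3=0
seg 0: a=1, c=M0/2=0, d=(M1−M0)/(6·2)=355/1092, b=Δ0−h0·(2M0+M1)/6=-901/273
seg 1: a=-3, c=M1/2=355/182, d=(M2−M1)/(6·3)=-53/126, b=Δ1−h1·(2M1+M2)/6=164/273
seg 2: a=5, c=M2/2=-167/91, d=(M3−M2)/(6·2)=167/546, b=Δ2−h2·(2M2+M3)/6=517/546
t_q=6 → seg 2, τ=1; S=5+517/546·τ+-167/91·τ²+167/546·τ³=402/91

  seg 0: a=1 b=-901/273 c=0 d=355/1092
  seg 1: a=-3 b=164/273 c=355/182 d=-53/126
  seg 2: a=5 b=517/546 c=-167/91 d=167/546
S(6) = 402/91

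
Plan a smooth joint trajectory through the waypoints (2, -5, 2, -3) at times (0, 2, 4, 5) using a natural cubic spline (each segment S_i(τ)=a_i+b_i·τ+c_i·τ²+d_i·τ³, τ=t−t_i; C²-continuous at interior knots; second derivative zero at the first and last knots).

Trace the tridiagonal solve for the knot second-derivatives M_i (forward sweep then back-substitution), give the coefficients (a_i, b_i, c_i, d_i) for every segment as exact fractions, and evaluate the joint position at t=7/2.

  seg 0: a=2 b=-68/11 c=0 d=59/88
  seg 1: a=-5 b=41/22 c=177/44 d=-141/88
  seg 2: a=2 b=-14/11 c=-123/22 d=41/22
S(7/2) = 1013/704

Δ: Δ0=-7/2, Δ1=7/2, Δ2=-5
row 1: diag=8, rhs=42; c'=1/4, d'=21/4
row 2: denom=6−2·1/4=11/2; d'=(-51−2·21/4)/(11/2)=-123/11
back: M2=-123/11
back: M1=21/4−1/4·-123/11=177/22
M: M0=0, M1=177/22, M2=-123/11, M3=0
seg 0: a=2, c=M0/2=0, d=(M1−M0)/(6·2)=59/88, b=Δ0−h0·(2M0+M1)/6=-68/11
seg 1: a=-5, c=M1/2=177/44, d=(M2−M1)/(6·2)=-141/88, b=Δ1−h1·(2M1+M2)/6=41/22
seg 2: a=2, c=M2/2=-123/22, d=(M3−M2)/(6·1)=41/22, b=Δ2−h2·(2M2+M3)/6=-14/11
t_q=7/2 → seg 1, τ=3/2; S=-5+41/22·τ+177/44·τ²+-141/88·τ³=1013/704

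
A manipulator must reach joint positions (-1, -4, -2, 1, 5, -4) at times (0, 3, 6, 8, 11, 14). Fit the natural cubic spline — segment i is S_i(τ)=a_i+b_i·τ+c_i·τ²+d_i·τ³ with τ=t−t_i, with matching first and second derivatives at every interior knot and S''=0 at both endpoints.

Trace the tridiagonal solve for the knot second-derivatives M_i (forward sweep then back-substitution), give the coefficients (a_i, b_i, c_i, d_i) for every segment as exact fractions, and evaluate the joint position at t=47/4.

Δ: Δ0=-1, Δ1=2/3, Δ2=3/2, Δ3=4/3, Δ4=-3
row 1: diag=12, rhs=10; c'=1/4, d'=5/6
row 2: denom=10−3·1/4=37/4; d'=(5−3·5/6)/(37/4)=10/37
row 3: denom=10−2·8/37=354/37; d'=(-1−2·10/37)/(354/37)=-19/118
row 4: denom=12−3·37/118=1305/118; d'=(-26−3·-19/118)/(1305/118)=-3011/1305
back: M4=-3011/1305
back: M3=-19/118−37/118·-3011/1305=734/1305
back: M2=10/37−8/37·734/1305=194/1305
back: M1=5/6−1/4·194/1305=1039/1305
M: M0=0, M1=1039/1305, M2=194/1305, M3=734/1305, M4=-3011/1305, M5=0
seg 0: a=-1, c=M0/2=0, d=(M1−M0)/(6·3)=1039/23490, b=Δ0−h0·(2M0+M1)/6=-3649/2610
seg 1: a=-4, c=M1/2=1039/2610, d=(M2−M1)/(6·3)=-169/4698, b=Δ1−h1·(2M1+M2)/6=-266/1305
seg 2: a=-2, c=M2/2=97/1305, d=(M3−M2)/(6·2)=1/29, b=Δ2−h2·(2M2+M3)/6=3167/2610
seg 3: a=1, c=M3/2=367/1305, d=(M4−M3)/(6·3)=-749/4698, b=Δ3−h3·(2M3+M4)/6=5023/2610
seg 4: a=5, c=M4/2=-3011/2610, d=(M5−M4)/(6·3)=3011/23490, b=Δ4−h4·(2M4+M5)/6=-904/1305
t_q=47/4 → seg 4, τ=3/4; S=5+-904/1305·τ+-3011/2610·τ²+3011/23490·τ³=72117/18560

  seg 0: a=-1 b=-3649/2610 c=0 d=1039/23490
  seg 1: a=-4 b=-266/1305 c=1039/2610 d=-169/4698
  seg 2: a=-2 b=3167/2610 c=97/1305 d=1/29
  seg 3: a=1 b=5023/2610 c=367/1305 d=-749/4698
  seg 4: a=5 b=-904/1305 c=-3011/2610 d=3011/23490
S(47/4) = 72117/18560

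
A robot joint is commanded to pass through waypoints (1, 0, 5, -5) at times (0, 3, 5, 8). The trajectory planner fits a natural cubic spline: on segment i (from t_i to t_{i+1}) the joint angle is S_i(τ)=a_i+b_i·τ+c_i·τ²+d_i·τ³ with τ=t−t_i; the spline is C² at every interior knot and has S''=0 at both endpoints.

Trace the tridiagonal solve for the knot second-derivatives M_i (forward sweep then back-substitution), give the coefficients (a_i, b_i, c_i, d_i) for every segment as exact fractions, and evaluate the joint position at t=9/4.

  seg 0: a=1 b=-19/12 c=0 d=5/36
  seg 1: a=0 b=13/6 c=5/4 d=-13/24
  seg 2: a=5 b=2/3 c=-2 d=2/9
S(9/4) = -251/256

Δ: Δ0=-1/3, Δ1=5/2, Δ2=-10/3
row 1: diag=10, rhs=17; c'=1/5, d'=17/10
row 2: denom=10−2·1/5=48/5; d'=(-35−2·17/10)/(48/5)=-4
back: M2=-4
back: M1=17/10−1/5·-4=5/2
M: M0=0, M1=5/2, M2=-4, M3=0
seg 0: a=1, c=M0/2=0, d=(M1−M0)/(6·3)=5/36, b=Δ0−h0·(2M0+M1)/6=-19/12
seg 1: a=0, c=M1/2=5/4, d=(M2−M1)/(6·2)=-13/24, b=Δ1−h1·(2M1+M2)/6=13/6
seg 2: a=5, c=M2/2=-2, d=(M3−M2)/(6·3)=2/9, b=Δ2−h2·(2M2+M3)/6=2/3
t_q=9/4 → seg 0, τ=9/4; S=1+-19/12·τ+0·τ²+5/36·τ³=-251/256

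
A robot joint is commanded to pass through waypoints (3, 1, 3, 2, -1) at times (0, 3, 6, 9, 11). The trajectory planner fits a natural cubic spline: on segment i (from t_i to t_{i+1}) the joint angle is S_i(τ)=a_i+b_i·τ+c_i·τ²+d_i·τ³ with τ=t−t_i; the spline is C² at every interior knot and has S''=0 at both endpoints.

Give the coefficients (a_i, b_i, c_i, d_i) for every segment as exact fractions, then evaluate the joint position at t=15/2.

Δ: Δ0=-2/3, Δ1=2/3, Δ2=-1/3, Δ3=-3/2
row 1: diag=12, rhs=8; c'=1/4, d'=2/3
row 2: denom=12−3·1/4=45/4; d'=(-6−3·2/3)/(45/4)=-32/45
row 3: denom=10−3·4/15=46/5; d'=(-7−3·-32/45)/(46/5)=-73/138
back: M3=-73/138
back: M2=-32/45−4/15·-73/138=-118/207
back: M1=2/3−1/4·-118/207=335/414
M: M0=0, M1=335/414, M2=-118/207, M3=-73/138, M4=0
seg 0: a=3, c=M0/2=0, d=(M1−M0)/(6·3)=335/7452, b=Δ0−h0·(2M0+M1)/6=-887/828
seg 1: a=1, c=M1/2=335/828, d=(M2−M1)/(6·3)=-571/7452, b=Δ1−h1·(2M1+M2)/6=59/414
seg 2: a=3, c=M2/2=-59/207, d=(M3−M2)/(6·3)=17/7452, b=Δ2−h2·(2M2+M3)/6=415/828
seg 3: a=2, c=M3/2=-73/276, d=(M4−M3)/(6·2)=73/1656, b=Δ3−h3·(2M3+M4)/6=-475/414
t_q=15/2 → seg 2, τ=3/2; S=3+415/828·τ+-59/207·τ²+17/7452·τ³=2295/736

  seg 0: a=3 b=-887/828 c=0 d=335/7452
  seg 1: a=1 b=59/414 c=335/828 d=-571/7452
  seg 2: a=3 b=415/828 c=-59/207 d=17/7452
  seg 3: a=2 b=-475/414 c=-73/276 d=73/1656
S(15/2) = 2295/736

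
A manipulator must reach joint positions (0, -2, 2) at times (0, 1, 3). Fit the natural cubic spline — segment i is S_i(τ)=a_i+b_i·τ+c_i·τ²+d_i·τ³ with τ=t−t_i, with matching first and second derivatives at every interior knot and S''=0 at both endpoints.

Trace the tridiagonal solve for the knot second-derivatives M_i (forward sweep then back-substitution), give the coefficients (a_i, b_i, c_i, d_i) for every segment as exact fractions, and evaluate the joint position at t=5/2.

Δ: Δ0=-2, Δ1=2
row 1: diag=6, rhs=24; c'=1/3, d'=4
back: M1=4
M: M0=0, M1=4, M2=0
seg 0: a=0, c=M0/2=0, d=(M1−M0)/(6·1)=2/3, b=Δ0−h0·(2M0+M1)/6=-8/3
seg 1: a=-2, c=M1/2=2, d=(M2−M1)/(6·2)=-1/3, b=Δ1−h1·(2M1+M2)/6=-2/3
t_q=5/2 → seg 1, τ=3/2; S=-2+-2/3·τ+2·τ²+-1/3·τ³=3/8

  seg 0: a=0 b=-8/3 c=0 d=2/3
  seg 1: a=-2 b=-2/3 c=2 d=-1/3
S(5/2) = 3/8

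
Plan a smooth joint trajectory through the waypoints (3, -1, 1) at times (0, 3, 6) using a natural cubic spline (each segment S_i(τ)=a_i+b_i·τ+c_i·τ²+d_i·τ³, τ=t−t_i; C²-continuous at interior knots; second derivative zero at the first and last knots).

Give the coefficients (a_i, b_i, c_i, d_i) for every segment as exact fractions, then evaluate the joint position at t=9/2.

Δ: Δ0=-4/3, Δ1=2/3
row 1: diag=12, rhs=12; c'=1/4, d'=1
back: M1=1
M: M0=0, M1=1, M2=0
seg 0: a=3, c=M0/2=0, d=(M1−M0)/(6·3)=1/18, b=Δ0−h0·(2M0+M1)/6=-11/6
seg 1: a=-1, c=M1/2=1/2, d=(M2−M1)/(6·3)=-1/18, b=Δ1−h1·(2M1+M2)/6=-1/3
t_q=9/2 → seg 1, τ=3/2; S=-1+-1/3·τ+1/2·τ²+-1/18·τ³=-9/16

  seg 0: a=3 b=-11/6 c=0 d=1/18
  seg 1: a=-1 b=-1/3 c=1/2 d=-1/18
S(9/2) = -9/16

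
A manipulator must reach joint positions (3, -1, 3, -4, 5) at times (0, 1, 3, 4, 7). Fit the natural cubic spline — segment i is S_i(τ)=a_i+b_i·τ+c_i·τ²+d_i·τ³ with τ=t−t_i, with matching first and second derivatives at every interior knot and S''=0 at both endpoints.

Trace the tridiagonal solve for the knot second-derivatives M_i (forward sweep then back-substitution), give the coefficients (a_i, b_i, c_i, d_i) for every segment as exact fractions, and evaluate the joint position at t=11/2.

Δ: Δ0=-4, Δ1=2, Δ2=-7, Δ3=3
row 1: diag=6, rhs=36; c'=1/3, d'=6
row 2: denom=6−2·1/3=16/3; d'=(-54−2·6)/(16/3)=-99/8
row 3: denom=8−1·3/16=125/16; d'=(60−1·-99/8)/(125/16)=1158/125
back: M3=1158/125
back: M2=-99/8−3/16·1158/125=-1764/125
back: M1=6−1/3·-1764/125=1338/125
M: M0=0, M1=1338/125, M2=-1764/125, M3=1158/125, M4=0
seg 0: a=3, c=M0/2=0, d=(M1−M0)/(6·1)=223/125, b=Δ0−h0·(2M0+M1)/6=-723/125
seg 1: a=-1, c=M1/2=669/125, d=(M2−M1)/(6·2)=-517/250, b=Δ1−h1·(2M1+M2)/6=-54/125
seg 2: a=3, c=M2/2=-882/125, d=(M3−M2)/(6·1)=487/125, b=Δ2−h2·(2M2+M3)/6=-96/25
seg 3: a=-4, c=M3/2=579/125, d=(M4−M3)/(6·3)=-193/375, b=Δ3−h3·(2M3+M4)/6=-783/125
t_q=11/2 → seg 3, τ=3/2; S=-4+-783/125·τ+579/125·τ²+-193/375·τ³=-4711/1000

  seg 0: a=3 b=-723/125 c=0 d=223/125
  seg 1: a=-1 b=-54/125 c=669/125 d=-517/250
  seg 2: a=3 b=-96/25 c=-882/125 d=487/125
  seg 3: a=-4 b=-783/125 c=579/125 d=-193/375
S(11/2) = -4711/1000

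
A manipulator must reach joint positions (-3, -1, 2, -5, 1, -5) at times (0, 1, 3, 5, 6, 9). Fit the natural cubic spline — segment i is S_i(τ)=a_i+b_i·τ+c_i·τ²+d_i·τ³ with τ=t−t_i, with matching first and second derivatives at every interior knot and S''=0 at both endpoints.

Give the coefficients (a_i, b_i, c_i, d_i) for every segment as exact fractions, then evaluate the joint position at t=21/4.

Δ: Δ0=2, Δ1=3/2, Δ2=-7/2, Δ3=6, Δ4=-2
row 1: diag=6, rhs=-3; c'=1/3, d'=-1/2
row 2: denom=8−2·1/3=22/3; d'=(-30−2·-1/2)/(22/3)=-87/22
row 3: denom=6−2·3/11=60/11; d'=(57−2·-87/22)/(60/11)=119/10
row 4: denom=8−1·11/60=469/60; d'=(-48−1·119/10)/(469/60)=-3594/469
back: M4=-3594/469
back: M3=119/10−11/60·-3594/469=6240/469
back: M2=-87/22−3/11·6240/469=-7113/938
back: M1=-1/2−1/3·-7113/938=951/469
M: M0=0, M1=951/469, M2=-7113/938, M3=6240/469, M4=-3594/469, M5=0
seg 0: a=-3, c=M0/2=0, d=(M1−M0)/(6·1)=317/938, b=Δ0−h0·(2M0+M1)/6=1559/938
seg 1: a=-1, c=M1/2=951/938, d=(M2−M1)/(6·2)=-3005/3752, b=Δ1−h1·(2M1+M2)/6=1255/469
seg 2: a=2, c=M2/2=-7113/1876, d=(M3−M2)/(6·2)=933/536, b=Δ2−h2·(2M2+M3)/6=-2701/938
seg 3: a=-5, c=M3/2=3120/469, d=(M4−M3)/(6·1)=-1639/469, b=Δ3−h3·(2M3+M4)/6=1333/469
seg 4: a=1, c=M4/2=-1797/469, d=(M5−M4)/(6·3)=599/1407, b=Δ4−h4·(2M4+M5)/6=2656/469
t_q=21/4 → seg 3, τ=1/4; S=-5+1333/469·τ+3120/469·τ²+-1639/469·τ³=-117911/30016

  seg 0: a=-3 b=1559/938 c=0 d=317/938
  seg 1: a=-1 b=1255/469 c=951/938 d=-3005/3752
  seg 2: a=2 b=-2701/938 c=-7113/1876 d=933/536
  seg 3: a=-5 b=1333/469 c=3120/469 d=-1639/469
  seg 4: a=1 b=2656/469 c=-1797/469 d=599/1407
S(21/4) = -117911/30016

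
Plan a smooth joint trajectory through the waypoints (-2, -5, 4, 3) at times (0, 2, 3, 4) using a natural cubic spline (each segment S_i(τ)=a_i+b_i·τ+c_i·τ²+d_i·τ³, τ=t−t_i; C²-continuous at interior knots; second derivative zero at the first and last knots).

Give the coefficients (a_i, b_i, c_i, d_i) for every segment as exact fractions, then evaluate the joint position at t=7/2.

  seg 0: a=-2 b=-277/46 c=0 d=26/23
  seg 1: a=-5 b=347/46 c=156/23 d=-245/46
  seg 2: a=4 b=118/23 c=-423/46 d=141/46
S(7/2) = 1711/368

Δ: Δ0=-3/2, Δ1=9, Δ2=-1
row 1: diag=6, rhs=63; c'=1/6, d'=21/2
row 2: denom=4−1·1/6=23/6; d'=(-60−1·21/2)/(23/6)=-423/23
back: M2=-423/23
back: M1=21/2−1/6·-423/23=312/23
M: M0=0, M1=312/23, M2=-423/23, M3=0
seg 0: a=-2, c=M0/2=0, d=(M1−M0)/(6·2)=26/23, b=Δ0−h0·(2M0+M1)/6=-277/46
seg 1: a=-5, c=M1/2=156/23, d=(M2−M1)/(6·1)=-245/46, b=Δ1−h1·(2M1+M2)/6=347/46
seg 2: a=4, c=M2/2=-423/46, d=(M3−M2)/(6·1)=141/46, b=Δ2−h2·(2M2+M3)/6=118/23
t_q=7/2 → seg 2, τ=1/2; S=4+118/23·τ+-423/46·τ²+141/46·τ³=1711/368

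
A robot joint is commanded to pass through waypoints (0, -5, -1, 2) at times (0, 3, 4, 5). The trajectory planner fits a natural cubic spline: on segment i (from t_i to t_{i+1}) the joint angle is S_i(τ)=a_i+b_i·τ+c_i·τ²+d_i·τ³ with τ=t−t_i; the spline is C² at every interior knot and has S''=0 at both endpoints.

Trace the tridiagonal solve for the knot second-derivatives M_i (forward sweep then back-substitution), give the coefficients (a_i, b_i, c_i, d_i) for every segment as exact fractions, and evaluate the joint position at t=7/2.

Δ: Δ0=-5/3, Δ1=4, Δ2=3
row 1: diag=8, rhs=34; c'=1/8, d'=17/4
row 2: denom=4−1·1/8=31/8; d'=(-6−1·17/4)/(31/8)=-82/31
back: M2=-82/31
back: M1=17/4−1/8·-82/31=142/31
M: M0=0, M1=142/31, M2=-82/31, M3=0
seg 0: a=0, c=M0/2=0, d=(M1−M0)/(6·3)=71/279, b=Δ0−h0·(2M0+M1)/6=-368/93
seg 1: a=-5, c=M1/2=71/31, d=(M2−M1)/(6·1)=-112/93, b=Δ1−h1·(2M1+M2)/6=271/93
seg 2: a=-1, c=M2/2=-41/31, d=(M3−M2)/(6·1)=41/93, b=Δ2−h2·(2M2+M3)/6=361/93
t_q=7/2 → seg 1, τ=1/2; S=-5+271/93·τ+71/31·τ²+-112/93·τ³=-387/124

  seg 0: a=0 b=-368/93 c=0 d=71/279
  seg 1: a=-5 b=271/93 c=71/31 d=-112/93
  seg 2: a=-1 b=361/93 c=-41/31 d=41/93
S(7/2) = -387/124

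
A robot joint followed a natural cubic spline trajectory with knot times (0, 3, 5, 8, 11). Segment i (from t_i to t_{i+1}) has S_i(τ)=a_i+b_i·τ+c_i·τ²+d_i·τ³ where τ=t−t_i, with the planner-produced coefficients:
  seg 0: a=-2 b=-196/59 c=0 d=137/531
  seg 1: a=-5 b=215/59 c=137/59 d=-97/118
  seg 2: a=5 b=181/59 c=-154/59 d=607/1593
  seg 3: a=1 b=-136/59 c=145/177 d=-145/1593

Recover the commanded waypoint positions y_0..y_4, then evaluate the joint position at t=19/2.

y_0=-2 y_1=-5 y_2=5 y_3=1 y_4=-1
S(19/2) = -435/472

y_0 = S_0(0) = a_0 = -2
y_1 = S_1(0) = a_1 = -5
y_2 = S_2(0) = a_2 = 5
y_3 = S_3(0) = a_3 = 1
y_4 = S_3(3) = -1
t_q=19/2 is in segment 3 (τ=3/2); S_3(τ)=-435/472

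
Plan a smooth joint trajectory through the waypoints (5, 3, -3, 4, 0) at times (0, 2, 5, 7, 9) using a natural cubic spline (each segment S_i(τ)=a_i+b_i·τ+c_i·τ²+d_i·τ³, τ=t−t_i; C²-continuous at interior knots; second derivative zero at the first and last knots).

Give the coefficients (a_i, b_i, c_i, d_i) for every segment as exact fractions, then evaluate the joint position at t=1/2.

  seg 0: a=5 b=-103/344 c=0 d=-241/1376
  seg 1: a=3 b=-413/172 c=-723/688 d=815/2064
  seg 2: a=-3 b=1345/688 c=861/344 d=-2381/2752
  seg 3: a=4 b=545/344 c=-3699/1376 d=1233/2752
S(1/2) = 53151/11008

Δ: Δ0=-1, Δ1=-2, Δ2=7/2, Δ3=-2
row 1: diag=10, rhs=-6; c'=3/10, d'=-3/5
row 2: denom=10−3·3/10=91/10; d'=(33−3·-3/5)/(91/10)=348/91
row 3: denom=8−2·20/91=688/91; d'=(-33−2·348/91)/(688/91)=-3699/688
back: M3=-3699/688
back: M2=348/91−20/91·-3699/688=861/172
back: M1=-3/5−3/10·861/172=-723/344
M: M0=0, M1=-723/344, M2=861/172, M3=-3699/688, M4=0
seg 0: a=5, c=M0/2=0, d=(M1−M0)/(6·2)=-241/1376, b=Δ0−h0·(2M0+M1)/6=-103/344
seg 1: a=3, c=M1/2=-723/688, d=(M2−M1)/(6·3)=815/2064, b=Δ1−h1·(2M1+M2)/6=-413/172
seg 2: a=-3, c=M2/2=861/344, d=(M3−M2)/(6·2)=-2381/2752, b=Δ2−h2·(2M2+M3)/6=1345/688
seg 3: a=4, c=M3/2=-3699/1376, d=(M4−M3)/(6·2)=1233/2752, b=Δ3−h3·(2M3+M4)/6=545/344
t_q=1/2 → seg 0, τ=1/2; S=5+-103/344·τ+0·τ²+-241/1376·τ³=53151/11008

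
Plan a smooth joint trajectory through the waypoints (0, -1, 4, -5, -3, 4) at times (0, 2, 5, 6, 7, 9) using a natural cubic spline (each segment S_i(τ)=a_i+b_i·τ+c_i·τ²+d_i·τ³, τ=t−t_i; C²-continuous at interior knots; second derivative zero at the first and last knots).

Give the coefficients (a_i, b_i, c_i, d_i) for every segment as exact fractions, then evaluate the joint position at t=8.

Δ: Δ0=-1/2, Δ1=5/3, Δ2=-9, Δ3=2, Δ4=7/2
row 1: diag=10, rhs=13; c'=3/10, d'=13/10
row 2: denom=8−3·3/10=71/10; d'=(-64−3·13/10)/(71/10)=-679/71
row 3: denom=4−1·10/71=274/71; d'=(66−1·-679/71)/(274/71)=5365/274
row 4: denom=6−1·71/274=1573/274; d'=(9−1·5365/274)/(1573/274)=-223/121
back: M4=-223/121
back: M3=5365/274−71/274·-223/121=2427/121
back: M2=-679/71−10/71·2427/121=-1499/121
back: M1=13/10−3/10·-1499/121=607/121
M: M0=0, M1=607/121, M2=-1499/121, M3=2427/121, M4=-223/121, M5=0
seg 0: a=0, c=M0/2=0, d=(M1−M0)/(6·2)=607/1452, b=Δ0−h0·(2M0+M1)/6=-1577/726
seg 1: a=-1, c=M1/2=607/242, d=(M2−M1)/(6·3)=-117/121, b=Δ1−h1·(2M1+M2)/6=2065/726
seg 2: a=4, c=M2/2=-1499/242, d=(M3−M2)/(6·1)=1963/363, b=Δ2−h2·(2M2+M3)/6=-5963/726
seg 3: a=-5, c=M3/2=2427/242, d=(M4−M3)/(6·1)=-1325/363, b=Δ3−h3·(2M3+M4)/6=-289/66
seg 4: a=-3, c=M4/2=-223/242, d=(M5−M4)/(6·2)=223/1452, b=Δ4−h4·(2M4+M5)/6=3433/726
t_q=8 → seg 4, τ=1; S=-3+3433/726·τ+-223/242·τ²+223/1452·τ³=465/484

  seg 0: a=0 b=-1577/726 c=0 d=607/1452
  seg 1: a=-1 b=2065/726 c=607/242 d=-117/121
  seg 2: a=4 b=-5963/726 c=-1499/242 d=1963/363
  seg 3: a=-5 b=-289/66 c=2427/242 d=-1325/363
  seg 4: a=-3 b=3433/726 c=-223/242 d=223/1452
S(8) = 465/484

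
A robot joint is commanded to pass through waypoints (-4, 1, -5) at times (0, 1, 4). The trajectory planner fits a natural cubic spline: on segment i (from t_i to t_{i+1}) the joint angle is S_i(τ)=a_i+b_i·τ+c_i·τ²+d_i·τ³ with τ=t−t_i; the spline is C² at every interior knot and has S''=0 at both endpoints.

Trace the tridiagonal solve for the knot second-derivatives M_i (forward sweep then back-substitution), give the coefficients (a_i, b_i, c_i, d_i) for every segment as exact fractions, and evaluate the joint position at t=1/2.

Δ: Δ0=5, Δ1=-2
row 1: diag=8, rhs=-42; c'=3/8, d'=-21/4
back: M1=-21/4
M: M0=0, M1=-21/4, M2=0
seg 0: a=-4, c=M0/2=0, d=(M1−M0)/(6·1)=-7/8, b=Δ0−h0·(2M0+M1)/6=47/8
seg 1: a=1, c=M1/2=-21/8, d=(M2−M1)/(6·3)=7/24, b=Δ1−h1·(2M1+M2)/6=13/4
t_q=1/2 → seg 0, τ=1/2; S=-4+47/8·τ+0·τ²+-7/8·τ³=-75/64

  seg 0: a=-4 b=47/8 c=0 d=-7/8
  seg 1: a=1 b=13/4 c=-21/8 d=7/24
S(1/2) = -75/64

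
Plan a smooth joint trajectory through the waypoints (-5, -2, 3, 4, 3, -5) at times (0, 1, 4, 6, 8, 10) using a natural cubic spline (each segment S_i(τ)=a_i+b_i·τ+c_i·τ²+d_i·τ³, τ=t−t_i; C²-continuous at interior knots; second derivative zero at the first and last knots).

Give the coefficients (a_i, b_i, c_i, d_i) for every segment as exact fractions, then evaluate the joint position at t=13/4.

  seg 0: a=-5 b=9424/3003 c=0 d=-415/3003
  seg 1: a=-2 b=8179/3003 c=-415/1001 d=17/819
  seg 2: a=3 b=184/231 c=-228/1001 d=955/24024
  seg 3: a=4 b=311/858 c=43/4004 d=-5309/24024
  seg 4: a=3 b=-6746/3003 c=-2633/2002 d=2633/12012
S(13/4) = 145151/64064

Δ: Δ0=3, Δ1=5/3, Δ2=1/2, Δ3=-1/2, Δ4=-4
row 1: diag=8, rhs=-8; c'=3/8, d'=-1
row 2: denom=10−3·3/8=71/8; d'=(-7−3·-1)/(71/8)=-32/71
row 3: denom=8−2·16/71=536/71; d'=(-6−2·-32/71)/(536/71)=-181/268
row 4: denom=8−2·71/268=1001/134; d'=(-21−2·-181/268)/(1001/134)=-2633/1001
back: M4=-2633/1001
back: M3=-181/268−71/268·-2633/1001=43/2002
back: M2=-32/71−16/71·43/2002=-456/1001
back: M1=-1−3/8·-456/1001=-830/1001
M: M0=0, M1=-830/1001, M2=-456/1001, M3=43/2002, M4=-2633/1001, M5=0
seg 0: a=-5, c=M0/2=0, d=(M1−M0)/(6·1)=-415/3003, b=Δ0−h0·(2M0+M1)/6=9424/3003
seg 1: a=-2, c=M1/2=-415/1001, d=(M2−M1)/(6·3)=17/819, b=Δ1−h1·(2M1+M2)/6=8179/3003
seg 2: a=3, c=M2/2=-228/1001, d=(M3−M2)/(6·2)=955/24024, b=Δ2−h2·(2M2+M3)/6=184/231
seg 3: a=4, c=M3/2=43/4004, d=(M4−M3)/(6·2)=-5309/24024, b=Δ3−h3·(2M3+M4)/6=311/858
seg 4: a=3, c=M4/2=-2633/2002, d=(M5−M4)/(6·2)=2633/12012, b=Δ4−h4·(2M4+M5)/6=-6746/3003
t_q=13/4 → seg 1, τ=9/4; S=-2+8179/3003·τ+-415/1001·τ²+17/819·τ³=145151/64064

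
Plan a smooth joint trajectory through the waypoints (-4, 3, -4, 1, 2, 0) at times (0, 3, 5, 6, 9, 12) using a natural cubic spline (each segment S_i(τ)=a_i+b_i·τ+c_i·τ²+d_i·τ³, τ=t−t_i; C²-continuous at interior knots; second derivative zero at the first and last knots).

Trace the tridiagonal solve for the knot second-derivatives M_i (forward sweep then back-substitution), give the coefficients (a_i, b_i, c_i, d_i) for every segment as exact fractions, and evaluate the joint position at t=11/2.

Δ: Δ0=7/3, Δ1=-7/2, Δ2=5, Δ3=1/3, Δ4=-2/3
row 1: diag=10, rhs=-35; c'=1/5, d'=-7/2
row 2: denom=6−2·1/5=28/5; d'=(51−2·-7/2)/(28/5)=145/14
row 3: denom=8−1·5/28=219/28; d'=(-28−1·145/14)/(219/28)=-358/73
row 4: denom=12−3·28/73=792/73; d'=(-6−3·-358/73)/(792/73)=53/66
back: M4=53/66
back: M3=-358/73−28/73·53/66=-172/33
back: M2=145/14−5/28·-172/33=745/66
back: M1=-7/2−1/5·745/66=-190/33
M: M0=0, M1=-190/33, M2=745/66, M3=-172/33, M4=53/66, M5=0
seg 0: a=-4, c=M0/2=0, d=(M1−M0)/(6·3)=-95/297, b=Δ0−h0·(2M0+M1)/6=172/33
seg 1: a=3, c=M1/2=-95/33, d=(M2−M1)/(6·2)=125/88, b=Δ1−h1·(2M1+M2)/6=-113/33
seg 2: a=-4, c=M2/2=745/132, d=(M3−M2)/(6·1)=-11/4, b=Δ2−h2·(2M2+M3)/6=139/66
seg 3: a=1, c=M3/2=-86/33, d=(M4−M3)/(6·3)=397/1188, b=Δ3−h3·(2M3+M4)/6=679/132
seg 4: a=2, c=M4/2=53/132, d=(M5−M4)/(6·3)=-53/1188, b=Δ4−h4·(2M4+M5)/6=-97/66
t_q=11/2 → seg 2, τ=1/2; S=-4+139/66·τ+745/132·τ²+-11/4·τ³=-1985/1056

  seg 0: a=-4 b=172/33 c=0 d=-95/297
  seg 1: a=3 b=-113/33 c=-95/33 d=125/88
  seg 2: a=-4 b=139/66 c=745/132 d=-11/4
  seg 3: a=1 b=679/132 c=-86/33 d=397/1188
  seg 4: a=2 b=-97/66 c=53/132 d=-53/1188
S(11/2) = -1985/1056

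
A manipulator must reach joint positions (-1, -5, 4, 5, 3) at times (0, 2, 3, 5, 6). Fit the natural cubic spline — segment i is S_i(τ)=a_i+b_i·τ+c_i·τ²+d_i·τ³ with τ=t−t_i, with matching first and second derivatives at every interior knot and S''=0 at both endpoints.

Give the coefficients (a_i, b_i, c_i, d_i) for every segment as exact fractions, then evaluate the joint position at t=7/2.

  seg 0: a=-1 b=-584/93 c=0 d=199/186
  seg 1: a=-5 b=610/93 c=199/31 d=-370/93
  seg 2: a=4 b=694/93 c=-171/31 d=757/744
  seg 3: a=5 b=-445/186 c=73/124 d=-73/372
S(7/2) = 12855/1984

Δ: Δ0=-2, Δ1=9, Δ2=1/2, Δ3=-2
row 1: diag=6, rhs=66; c'=1/6, d'=11
row 2: denom=6−1·1/6=35/6; d'=(-51−1·11)/(35/6)=-372/35
row 3: denom=6−2·12/35=186/35; d'=(-15−2·-372/35)/(186/35)=73/62
back: M3=73/62
back: M2=-372/35−12/35·73/62=-342/31
back: M1=11−1/6·-342/31=398/31
M: M0=0, M1=398/31, M2=-342/31, M3=73/62, M4=0
seg 0: a=-1, c=M0/2=0, d=(M1−M0)/(6·2)=199/186, b=Δ0−h0·(2M0+M1)/6=-584/93
seg 1: a=-5, c=M1/2=199/31, d=(M2−M1)/(6·1)=-370/93, b=Δ1−h1·(2M1+M2)/6=610/93
seg 2: a=4, c=M2/2=-171/31, d=(M3−M2)/(6·2)=757/744, b=Δ2−h2·(2M2+M3)/6=694/93
seg 3: a=5, c=M3/2=73/124, d=(M4−M3)/(6·1)=-73/372, b=Δ3−h3·(2M3+M4)/6=-445/186
t_q=7/2 → seg 2, τ=1/2; S=4+694/93·τ+-171/31·τ²+757/744·τ³=12855/1984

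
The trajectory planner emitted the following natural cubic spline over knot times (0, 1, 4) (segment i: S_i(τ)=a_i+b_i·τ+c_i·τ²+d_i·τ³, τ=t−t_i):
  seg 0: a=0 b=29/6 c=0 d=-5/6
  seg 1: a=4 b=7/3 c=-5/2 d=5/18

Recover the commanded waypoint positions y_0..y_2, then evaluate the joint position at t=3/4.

y_0 = S_0(0) = a_0 = 0
y_1 = S_1(0) = a_1 = 4
y_2 = S_1(3) = -4
t_q=3/4 is in segment 0 (τ=3/4); S_0(τ)=419/128

y_0=0 y_1=4 y_2=-4
S(3/4) = 419/128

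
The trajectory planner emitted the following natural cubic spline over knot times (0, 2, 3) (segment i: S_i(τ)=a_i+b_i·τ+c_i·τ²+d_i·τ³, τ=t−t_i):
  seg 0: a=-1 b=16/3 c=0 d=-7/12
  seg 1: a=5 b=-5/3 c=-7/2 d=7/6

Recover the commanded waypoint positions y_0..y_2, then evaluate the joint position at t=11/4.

y_0 = S_0(0) = a_0 = -1
y_1 = S_1(0) = a_1 = 5
y_2 = S_1(1) = 1
t_q=11/4 is in segment 1 (τ=3/4); S_1(τ)=291/128

y_0=-1 y_1=5 y_2=1
S(11/4) = 291/128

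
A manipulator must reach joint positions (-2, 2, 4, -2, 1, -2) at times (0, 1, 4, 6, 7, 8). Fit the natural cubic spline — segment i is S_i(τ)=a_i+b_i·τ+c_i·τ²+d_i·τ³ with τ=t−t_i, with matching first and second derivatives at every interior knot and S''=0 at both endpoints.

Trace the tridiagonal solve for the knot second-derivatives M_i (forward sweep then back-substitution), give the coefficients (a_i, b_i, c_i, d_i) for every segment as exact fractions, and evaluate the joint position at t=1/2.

Δ: Δ0=4, Δ1=2/3, Δ2=-3, Δ3=3, Δ4=-3
row 1: diag=8, rhs=-20; c'=3/8, d'=-5/2
row 2: denom=10−3·3/8=71/8; d'=(-22−3·-5/2)/(71/8)=-116/71
row 3: denom=6−2·16/71=394/71; d'=(36−2·-116/71)/(394/71)=1394/197
row 4: denom=4−1·71/394=1505/394; d'=(-36−1·1394/197)/(1505/394)=-16972/1505
back: M4=-16972/1505
back: M3=1394/197−71/394·-16972/1505=13708/1505
back: M2=-116/71−16/71·13708/1505=-5548/1505
back: M1=-5/2−3/8·-5548/1505=-1682/1505
M: M0=0, M1=-1682/1505, M2=-5548/1505, M3=13708/1505, M4=-16972/1505, M5=0
seg 0: a=-2, c=M0/2=0, d=(M1−M0)/(6·1)=-841/4515, b=Δ0−h0·(2M0+M1)/6=18901/4515
seg 1: a=2, c=M1/2=-841/1505, d=(M2−M1)/(6·3)=-1933/13545, b=Δ1−h1·(2M1+M2)/6=16378/4515
seg 2: a=4, c=M2/2=-2774/1505, d=(M3−M2)/(6·2)=4814/4515, b=Δ2−h2·(2M2+M3)/6=-16157/4515
seg 3: a=-2, c=M3/2=6854/1505, d=(M4−M3)/(6·1)=-3068/903, b=Δ3−h3·(2M3+M4)/6=1189/645
seg 4: a=1, c=M4/2=-8486/1505, d=(M5−M4)/(6·1)=8486/4515, b=Δ4−h4·(2M4+M5)/6=3427/4515
t_q=1/2 → seg 0, τ=1/2; S=-2+18901/4515·τ+0·τ²+-841/4515·τ³=841/12040

  seg 0: a=-2 b=18901/4515 c=0 d=-841/4515
  seg 1: a=2 b=16378/4515 c=-841/1505 d=-1933/13545
  seg 2: a=4 b=-16157/4515 c=-2774/1505 d=4814/4515
  seg 3: a=-2 b=1189/645 c=6854/1505 d=-3068/903
  seg 4: a=1 b=3427/4515 c=-8486/1505 d=8486/4515
S(1/2) = 841/12040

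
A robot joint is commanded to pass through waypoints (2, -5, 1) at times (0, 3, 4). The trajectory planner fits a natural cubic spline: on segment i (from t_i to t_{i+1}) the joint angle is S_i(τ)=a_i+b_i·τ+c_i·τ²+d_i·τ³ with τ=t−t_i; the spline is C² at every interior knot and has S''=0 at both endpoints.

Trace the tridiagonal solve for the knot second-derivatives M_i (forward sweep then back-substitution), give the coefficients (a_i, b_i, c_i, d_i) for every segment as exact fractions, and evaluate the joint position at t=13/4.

  seg 0: a=2 b=-131/24 c=0 d=25/72
  seg 1: a=-5 b=47/12 c=25/8 d=-25/24
S(13/4) = -1967/512

Δ: Δ0=-7/3, Δ1=6
row 1: diag=8, rhs=50; c'=1/8, d'=25/4
back: M1=25/4
M: M0=0, M1=25/4, M2=0
seg 0: a=2, c=M0/2=0, d=(M1−M0)/(6·3)=25/72, b=Δ0−h0·(2M0+M1)/6=-131/24
seg 1: a=-5, c=M1/2=25/8, d=(M2−M1)/(6·1)=-25/24, b=Δ1−h1·(2M1+M2)/6=47/12
t_q=13/4 → seg 1, τ=1/4; S=-5+47/12·τ+25/8·τ²+-25/24·τ³=-1967/512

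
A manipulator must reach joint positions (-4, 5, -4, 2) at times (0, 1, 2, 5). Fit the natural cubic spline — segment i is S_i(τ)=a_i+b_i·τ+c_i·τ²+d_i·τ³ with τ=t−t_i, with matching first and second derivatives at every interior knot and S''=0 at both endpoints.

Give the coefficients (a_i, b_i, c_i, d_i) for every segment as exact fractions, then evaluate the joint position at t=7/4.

Δ: Δ0=9, Δ1=-9, Δ2=2
row 1: diag=4, rhs=-108; c'=1/4, d'=-27
row 2: denom=8−1·1/4=31/4; d'=(66−1·-27)/(31/4)=12
back: M2=12
back: M1=-27−1/4·12=-30
M: M0=0, M1=-30, M2=12, M3=0
seg 0: a=-4, c=M0/2=0, d=(M1−M0)/(6·1)=-5, b=Δ0−h0·(2M0+M1)/6=14
seg 1: a=5, c=M1/2=-15, d=(M2−M1)/(6·1)=7, b=Δ1−h1·(2M1+M2)/6=-1
seg 2: a=-4, c=M2/2=6, d=(M3−M2)/(6·3)=-2/3, b=Δ2−h2·(2M2+M3)/6=-10
t_q=7/4 → seg 1, τ=3/4; S=5+-1·τ+-15·τ²+7·τ³=-79/64

  seg 0: a=-4 b=14 c=0 d=-5
  seg 1: a=5 b=-1 c=-15 d=7
  seg 2: a=-4 b=-10 c=6 d=-2/3
S(7/4) = -79/64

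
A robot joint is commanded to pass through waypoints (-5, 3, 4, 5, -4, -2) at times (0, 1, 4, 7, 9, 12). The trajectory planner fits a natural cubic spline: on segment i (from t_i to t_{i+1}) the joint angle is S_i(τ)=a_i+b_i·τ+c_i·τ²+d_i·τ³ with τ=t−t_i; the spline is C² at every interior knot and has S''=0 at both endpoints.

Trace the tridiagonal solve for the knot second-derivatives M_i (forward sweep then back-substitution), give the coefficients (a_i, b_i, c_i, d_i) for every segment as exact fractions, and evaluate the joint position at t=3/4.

  seg 0: a=-5 b=11621/1272 c=0 d=-1445/1272
  seg 1: a=3 b=3643/636 c=-1445/424 d=6143/11448
  seg 2: a=4 b=-295/1272 c=226/159 d=-4705/11448
  seg 3: a=5 b=-1781/636 c=-2897/1272 d=227/318
  seg 4: a=-4 b=-709/212 c=2551/1272 d=-2551/11448
S(3/4) = 37251/27136

Δ: Δ0=8, Δ1=1/3, Δ2=1/3, Δ3=-9/2, Δ4=2/3
row 1: diag=8, rhs=-46; c'=3/8, d'=-23/4
row 2: denom=12−3·3/8=87/8; d'=(0−3·-23/4)/(87/8)=46/29
row 3: denom=10−3·8/29=266/29; d'=(-29−3·46/29)/(266/29)=-979/266
row 4: denom=10−2·29/133=1272/133; d'=(31−2·-979/266)/(1272/133)=2551/636
back: M4=2551/636
back: M3=-979/266−29/133·2551/636=-2897/636
back: M2=46/29−8/29·-2897/636=452/159
back: M1=-23/4−3/8·452/159=-1445/212
M: M0=0, M1=-1445/212, M2=452/159, M3=-2897/636, M4=2551/636, M5=0
seg 0: a=-5, c=M0/2=0, d=(M1−M0)/(6·1)=-1445/1272, b=Δ0−h0·(2M0+M1)/6=11621/1272
seg 1: a=3, c=M1/2=-1445/424, d=(M2−M1)/(6·3)=6143/11448, b=Δ1−h1·(2M1+M2)/6=3643/636
seg 2: a=4, c=M2/2=226/159, d=(M3−M2)/(6·3)=-4705/11448, b=Δ2−h2·(2M2+M3)/6=-295/1272
seg 3: a=5, c=M3/2=-2897/1272, d=(M4−M3)/(6·2)=227/318, b=Δ3−h3·(2M3+M4)/6=-1781/636
seg 4: a=-4, c=M4/2=2551/1272, d=(M5−M4)/(6·3)=-2551/11448, b=Δ4−h4·(2M4+M5)/6=-709/212
t_q=3/4 → seg 0, τ=3/4; S=-5+11621/1272·τ+0·τ²+-1445/1272·τ³=37251/27136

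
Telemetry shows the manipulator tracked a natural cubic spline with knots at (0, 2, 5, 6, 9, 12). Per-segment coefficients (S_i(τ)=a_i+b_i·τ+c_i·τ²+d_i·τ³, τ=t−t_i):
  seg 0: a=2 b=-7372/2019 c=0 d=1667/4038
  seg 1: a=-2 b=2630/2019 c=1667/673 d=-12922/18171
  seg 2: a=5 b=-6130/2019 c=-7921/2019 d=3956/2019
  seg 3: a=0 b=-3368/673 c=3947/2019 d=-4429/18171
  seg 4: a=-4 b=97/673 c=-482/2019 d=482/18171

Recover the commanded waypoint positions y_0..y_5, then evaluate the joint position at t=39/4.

y_0 = S_0(0) = a_0 = 2
y_1 = S_1(0) = a_1 = -2
y_2 = S_2(0) = a_2 = 5
y_3 = S_3(0) = a_3 = 0
y_4 = S_4(0) = a_4 = -4
y_5 = S_4(3) = -5
t_q=39/4 is in segment 4 (τ=3/4); S_4(τ)=-86467/21536

y_0=2 y_1=-2 y_2=5 y_3=0 y_4=-4 y_5=-5
S(39/4) = -86467/21536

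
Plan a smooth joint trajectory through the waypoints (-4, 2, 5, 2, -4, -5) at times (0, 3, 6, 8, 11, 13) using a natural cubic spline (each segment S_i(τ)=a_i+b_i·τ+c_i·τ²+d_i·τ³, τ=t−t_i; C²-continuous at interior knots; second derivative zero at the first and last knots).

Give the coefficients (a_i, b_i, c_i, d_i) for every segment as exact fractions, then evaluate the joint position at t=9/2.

Δ: Δ0=2, Δ1=1, Δ2=-3/2, Δ3=-2, Δ4=-1/2
row 1: diag=12, rhs=-6; c'=1/4, d'=-1/2
row 2: denom=10−3·1/4=37/4; d'=(-15−3·-1/2)/(37/4)=-54/37
row 3: denom=10−2·8/37=354/37; d'=(-3−2·-54/37)/(354/37)=-1/118
row 4: denom=10−3·37/118=1069/118; d'=(9−3·-1/118)/(1069/118)=1065/1069
back: M4=1065/1069
back: M3=-1/118−37/118·1065/1069=-343/1069
back: M2=-54/37−8/37·-343/1069=-1486/1069
back: M1=-1/2−1/4·-1486/1069=-163/1069
M: M0=0, M1=-163/1069, M2=-1486/1069, M3=-343/1069, M4=1065/1069, M5=0
seg 0: a=-4, c=M0/2=0, d=(M1−M0)/(6·3)=-163/19242, b=Δ0−h0·(2M0+M1)/6=4439/2138
seg 1: a=2, c=M1/2=-163/2138, d=(M2−M1)/(6·3)=-147/2138, b=Δ1−h1·(2M1+M2)/6=1975/1069
seg 2: a=5, c=M2/2=-743/1069, d=(M3−M2)/(6·2)=381/4276, b=Δ2−h2·(2M2+M3)/6=-997/2138
seg 3: a=2, c=M3/2=-343/2138, d=(M4−M3)/(6·3)=704/9621, b=Δ3−h3·(2M3+M4)/6=-4655/2138
seg 4: a=-4, c=M4/2=1065/2138, d=(M5−M4)/(6·2)=-355/4276, b=Δ4−h4·(2M4+M5)/6=-2489/2138
t_q=9/2 → seg 1, τ=3/2; S=2+1975/1069·τ+-163/2138·τ²+-147/2138·τ³=74705/17104

  seg 0: a=-4 b=4439/2138 c=0 d=-163/19242
  seg 1: a=2 b=1975/1069 c=-163/2138 d=-147/2138
  seg 2: a=5 b=-997/2138 c=-743/1069 d=381/4276
  seg 3: a=2 b=-4655/2138 c=-343/2138 d=704/9621
  seg 4: a=-4 b=-2489/2138 c=1065/2138 d=-355/4276
S(9/2) = 74705/17104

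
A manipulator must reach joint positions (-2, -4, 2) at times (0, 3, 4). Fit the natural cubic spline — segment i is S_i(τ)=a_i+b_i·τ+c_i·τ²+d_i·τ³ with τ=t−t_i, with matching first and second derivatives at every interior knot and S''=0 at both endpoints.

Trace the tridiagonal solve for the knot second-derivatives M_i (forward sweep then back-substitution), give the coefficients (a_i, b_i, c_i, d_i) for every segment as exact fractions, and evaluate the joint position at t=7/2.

Δ: Δ0=-2/3, Δ1=6
row 1: diag=8, rhs=40; c'=1/8, d'=5
back: M1=5
M: M0=0, M1=5, M2=0
seg 0: a=-2, c=M0/2=0, d=(M1−M0)/(6·3)=5/18, b=Δ0−h0·(2M0+M1)/6=-19/6
seg 1: a=-4, c=M1/2=5/2, d=(M2−M1)/(6·1)=-5/6, b=Δ1−h1·(2M1+M2)/6=13/3
t_q=7/2 → seg 1, τ=1/2; S=-4+13/3·τ+5/2·τ²+-5/6·τ³=-21/16

  seg 0: a=-2 b=-19/6 c=0 d=5/18
  seg 1: a=-4 b=13/3 c=5/2 d=-5/6
S(7/2) = -21/16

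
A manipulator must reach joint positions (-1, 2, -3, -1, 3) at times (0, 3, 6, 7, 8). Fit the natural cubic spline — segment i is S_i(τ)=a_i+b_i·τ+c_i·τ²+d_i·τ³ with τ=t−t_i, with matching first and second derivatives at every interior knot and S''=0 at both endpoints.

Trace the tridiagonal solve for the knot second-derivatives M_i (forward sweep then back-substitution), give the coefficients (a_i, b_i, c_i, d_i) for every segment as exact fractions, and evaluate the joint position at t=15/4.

  seg 0: a=-1 b=349/168 c=0 d=-181/1512
  seg 1: a=2 b=-97/84 c=-181/168 d=457/1512
  seg 2: a=-3 b=13/24 c=23/14 d=-31/168
  seg 3: a=-1 b=275/84 c=61/56 d=-61/168
S(15/4) = 2349/3584

Δ: Δ0=1, Δ1=-5/3, Δ2=2, Δ3=4
row 1: diag=12, rhs=-16; c'=1/4, d'=-4/3
row 2: denom=8−3·1/4=29/4; d'=(22−3·-4/3)/(29/4)=104/29
row 3: denom=4−1·4/29=112/29; d'=(12−1·104/29)/(112/29)=61/28
back: M3=61/28
back: M2=104/29−4/29·61/28=23/7
back: M1=-4/3−1/4·23/7=-181/84
M: M0=0, M1=-181/84, M2=23/7, M3=61/28, M4=0
seg 0: a=-1, c=M0/2=0, d=(M1−M0)/(6·3)=-181/1512, b=Δ0−h0·(2M0+M1)/6=349/168
seg 1: a=2, c=M1/2=-181/168, d=(M2−M1)/(6·3)=457/1512, b=Δ1−h1·(2M1+M2)/6=-97/84
seg 2: a=-3, c=M2/2=23/14, d=(M3−M2)/(6·1)=-31/168, b=Δ2−h2·(2M2+M3)/6=13/24
seg 3: a=-1, c=M3/2=61/56, d=(M4−M3)/(6·1)=-61/168, b=Δ3−h3·(2M3+M4)/6=275/84
t_q=15/4 → seg 1, τ=3/4; S=2+-97/84·τ+-181/168·τ²+457/1512·τ³=2349/3584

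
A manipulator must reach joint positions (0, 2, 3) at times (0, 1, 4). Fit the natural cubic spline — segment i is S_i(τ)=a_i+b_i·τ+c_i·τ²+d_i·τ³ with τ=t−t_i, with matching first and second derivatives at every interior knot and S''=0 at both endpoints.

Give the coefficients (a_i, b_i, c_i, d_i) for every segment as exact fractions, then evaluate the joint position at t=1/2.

Δ: Δ0=2, Δ1=1/3
row 1: diag=8, rhs=-10; c'=3/8, d'=-5/4
back: M1=-5/4
M: M0=0, M1=-5/4, M2=0
seg 0: a=0, c=M0/2=0, d=(M1−M0)/(6·1)=-5/24, b=Δ0−h0·(2M0+M1)/6=53/24
seg 1: a=2, c=M1/2=-5/8, d=(M2−M1)/(6·3)=5/72, b=Δ1−h1·(2M1+M2)/6=19/12
t_q=1/2 → seg 0, τ=1/2; S=0+53/24·τ+0·τ²+-5/24·τ³=69/64

  seg 0: a=0 b=53/24 c=0 d=-5/24
  seg 1: a=2 b=19/12 c=-5/8 d=5/72
S(1/2) = 69/64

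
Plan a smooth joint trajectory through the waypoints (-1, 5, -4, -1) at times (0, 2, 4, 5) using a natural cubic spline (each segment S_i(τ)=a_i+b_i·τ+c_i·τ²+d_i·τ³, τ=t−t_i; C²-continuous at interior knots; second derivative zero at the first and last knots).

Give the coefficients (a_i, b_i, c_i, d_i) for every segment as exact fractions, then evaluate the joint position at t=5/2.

  seg 0: a=-1 b=63/11 c=0 d=-15/22
  seg 1: a=5 b=-27/11 c=-45/11 d=135/88
  seg 2: a=-4 b=-9/22 c=225/44 d=-75/44
S(5/2) = 2071/704

Δ: Δ0=3, Δ1=-9/2, Δ2=3
row 1: diag=8, rhs=-45; c'=1/4, d'=-45/8
row 2: denom=6−2·1/4=11/2; d'=(45−2·-45/8)/(11/2)=225/22
back: M2=225/22
back: M1=-45/8−1/4·225/22=-90/11
M: M0=0, M1=-90/11, M2=225/22, M3=0
seg 0: a=-1, c=M0/2=0, d=(M1−M0)/(6·2)=-15/22, b=Δ0−h0·(2M0+M1)/6=63/11
seg 1: a=5, c=M1/2=-45/11, d=(M2−M1)/(6·2)=135/88, b=Δ1−h1·(2M1+M2)/6=-27/11
seg 2: a=-4, c=M2/2=225/44, d=(M3−M2)/(6·1)=-75/44, b=Δ2−h2·(2M2+M3)/6=-9/22
t_q=5/2 → seg 1, τ=1/2; S=5+-27/11·τ+-45/11·τ²+135/88·τ³=2071/704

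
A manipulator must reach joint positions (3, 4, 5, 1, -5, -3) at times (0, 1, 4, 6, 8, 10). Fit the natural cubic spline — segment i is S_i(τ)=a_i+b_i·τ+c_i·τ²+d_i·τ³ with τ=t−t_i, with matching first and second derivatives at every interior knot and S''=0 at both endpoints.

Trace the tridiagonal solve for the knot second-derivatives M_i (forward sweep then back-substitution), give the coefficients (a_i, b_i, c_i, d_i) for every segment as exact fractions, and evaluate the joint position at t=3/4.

  seg 0: a=3 b=3044/3003 c=0 d=-41/3003
  seg 1: a=4 b=2921/3003 c=-41/1001 d=-47/819
  seg 2: a=5 b=-190/231 c=-558/1001 d=-47/3003
  seg 3: a=1 b=-1390/429 c=-652/1001 d=4633/12012
  seg 4: a=-5 b=-3655/3003 c=3329/2002 d=-3329/12012
S(3/4) = 34361/9152

Δ: Δ0=1, Δ1=1/3, Δ2=-2, Δ3=-3, Δ4=1
row 1: diag=8, rhs=-4; c'=3/8, d'=-1/2
row 2: denom=10−3·3/8=71/8; d'=(-14−3·-1/2)/(71/8)=-100/71
row 3: denom=8−2·16/71=536/71; d'=(-6−2·-100/71)/(536/71)=-113/268
row 4: denom=8−2·71/268=1001/134; d'=(24−2·-113/268)/(1001/134)=3329/1001
back: M4=3329/1001
back: M3=-113/268−71/268·3329/1001=-1304/1001
back: M2=-100/71−16/71·-1304/1001=-1116/1001
back: M1=-1/2−3/8·-1116/1001=-82/1001
M: M0=0, M1=-82/1001, M2=-1116/1001, M3=-1304/1001, M4=3329/1001, M5=0
seg 0: a=3, c=M0/2=0, d=(M1−M0)/(6·1)=-41/3003, b=Δ0−h0·(2M0+M1)/6=3044/3003
seg 1: a=4, c=M1/2=-41/1001, d=(M2−M1)/(6·3)=-47/819, b=Δ1−h1·(2M1+M2)/6=2921/3003
seg 2: a=5, c=M2/2=-558/1001, d=(M3−M2)/(6·2)=-47/3003, b=Δ2−h2·(2M2+M3)/6=-190/231
seg 3: a=1, c=M3/2=-652/1001, d=(M4−M3)/(6·2)=4633/12012, b=Δ3−h3·(2M3+M4)/6=-1390/429
seg 4: a=-5, c=M4/2=3329/2002, d=(M5−M4)/(6·2)=-3329/12012, b=Δ4−h4·(2M4+M5)/6=-3655/3003
t_q=3/4 → seg 0, τ=3/4; S=3+3044/3003·τ+0·τ²+-41/3003·τ³=34361/9152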